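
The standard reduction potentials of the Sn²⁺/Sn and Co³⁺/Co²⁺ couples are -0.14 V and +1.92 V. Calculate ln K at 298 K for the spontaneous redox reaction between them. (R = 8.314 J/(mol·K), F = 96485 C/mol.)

ln K = 160.4

E°_cell = +1.92 − (-0.14) = 2.06 V, with n = 2 electrons transferred.
At equilibrium E = 0, so the Nernst equation gives ln K = nFE°/RT = (2)(96485)(2.06)/((8.314)(298)) = 160.45.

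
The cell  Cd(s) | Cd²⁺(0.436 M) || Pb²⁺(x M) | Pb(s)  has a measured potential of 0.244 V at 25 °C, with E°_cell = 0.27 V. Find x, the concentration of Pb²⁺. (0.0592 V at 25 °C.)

0.058 M

From the Nernst equation, log Q = n(E° − E)/0.0592 = 2(0.27 − 0.244)/0.0592 = 0.878, so Q = 7.56.
With Q = [Cd²⁺]/[Pb²⁺] and the known concentrations, [Pb²⁺] in the denominator gives [Pb²⁺] = 0.058 M.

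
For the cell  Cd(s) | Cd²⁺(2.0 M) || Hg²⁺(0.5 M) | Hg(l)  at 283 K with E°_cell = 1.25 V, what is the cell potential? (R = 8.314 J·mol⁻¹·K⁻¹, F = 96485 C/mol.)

Balancing electrons gives n = 2; the reaction quotient is Q = [Cd²⁺]/[Hg²⁺] = 4.00.
E = E° − (RT/nF) ln Q = 1.25 − (8.314×283)/(2×96485) × (1.386) = 1.250 − 0.017 = 1.233 V.

1.23 V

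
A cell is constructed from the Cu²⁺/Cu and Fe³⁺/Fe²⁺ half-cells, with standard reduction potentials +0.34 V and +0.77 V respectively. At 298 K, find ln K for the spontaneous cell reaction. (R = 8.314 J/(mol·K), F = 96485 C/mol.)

ln K = 33.5

E°_cell = +0.77 − (+0.34) = 0.43 V, with n = 2 electrons transferred.
At equilibrium E = 0, so the Nernst equation gives ln K = nFE°/RT = (2)(96485)(0.43)/((8.314)(298)) = 33.49.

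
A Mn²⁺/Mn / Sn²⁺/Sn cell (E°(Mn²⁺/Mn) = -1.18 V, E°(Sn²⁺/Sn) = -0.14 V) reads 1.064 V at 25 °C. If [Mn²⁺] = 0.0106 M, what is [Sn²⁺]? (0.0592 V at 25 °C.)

From the Nernst equation, log Q = n(E° − E)/0.0592 = 2(1.04 − 1.064)/0.0592 = -0.811, so Q = 0.155.
With Q = [Mn²⁺]/[Sn²⁺] and the known concentrations, [Sn²⁺] in the denominator gives [Sn²⁺] = 0.069 M.

0.069 M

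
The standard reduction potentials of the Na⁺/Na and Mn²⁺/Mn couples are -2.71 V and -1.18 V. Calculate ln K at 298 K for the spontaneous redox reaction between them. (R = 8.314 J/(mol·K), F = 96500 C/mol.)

ln K = 119.2

E°_cell = -1.18 − (-2.71) = 1.53 V, with n = 2 electrons transferred.
At equilibrium E = 0, so the Nernst equation gives ln K = nFE°/RT = (2)(96500)(1.53)/((8.314)(298)) = 119.19.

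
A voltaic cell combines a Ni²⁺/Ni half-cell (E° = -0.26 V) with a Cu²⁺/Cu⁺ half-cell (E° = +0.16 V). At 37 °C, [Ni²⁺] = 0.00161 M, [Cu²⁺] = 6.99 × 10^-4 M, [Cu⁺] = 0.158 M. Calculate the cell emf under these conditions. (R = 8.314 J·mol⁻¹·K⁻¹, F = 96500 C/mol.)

The Cu²⁺/Cu⁺ couple has the higher reduction potential and acts as the cathode, so E°_cell = +0.16 − (-0.26) = 0.42 V.
Balancing electrons gives n = 2; the reaction quotient is Q = [Ni²⁺]·[Cu⁺]^2/[Cu²⁺]^2 = 82.3.
E = E° − (RT/nF) ln Q = 0.42 − (8.314×310)/(2×96500) × (4.410) = 0.420 − 0.059 = 0.361 V.

0.361 V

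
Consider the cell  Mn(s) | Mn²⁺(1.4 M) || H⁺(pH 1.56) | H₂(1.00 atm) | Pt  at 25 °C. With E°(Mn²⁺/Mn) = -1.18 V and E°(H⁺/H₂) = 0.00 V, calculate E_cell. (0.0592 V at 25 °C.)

1.08 V

The hydrogen couple is the cathode, so E°_cell = 1.18 V; n = 2.
[H⁺] = 10^(−1.56) = 0.028 M, and Q = [Mn²⁺]·P(H₂) / [H⁺]^2 = 1850.
E = E° − (0.0592/2) log Q = 1.18 − (0.0592/2)(3.266) = 1.083 V.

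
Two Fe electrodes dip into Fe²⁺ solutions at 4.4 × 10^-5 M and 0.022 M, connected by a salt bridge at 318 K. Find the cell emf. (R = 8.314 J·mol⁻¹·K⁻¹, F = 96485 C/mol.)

Both half-cells are Fe²⁺/Fe, so E°_cell = 0. The concentrated side is the cathode; the cell reaction moves Fe²⁺ from high to low concentration with n = 2.
Q = [Fe²⁺]_dilute/[Fe²⁺]_conc = 4.4 × 10^-5/0.022 = 0.00200.
E = 0 − (RT/nF) ln Q = −((8.314×318)/(2×96485))(-6.215) = 0.0852 V.

0.085 V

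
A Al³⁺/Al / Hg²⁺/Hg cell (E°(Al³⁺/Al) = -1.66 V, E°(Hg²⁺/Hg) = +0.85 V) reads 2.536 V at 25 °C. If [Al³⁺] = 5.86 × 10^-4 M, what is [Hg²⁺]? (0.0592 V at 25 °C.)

0.053 M

From the Nernst equation, log Q = n(E° − E)/0.0592 = 6(2.51 − 2.536)/0.0592 = -2.635, so Q = 0.00232.
With Q = [Al³⁺]^2/[Hg²⁺]^3 and the known concentrations, [Hg²⁺]^3 in the denominator gives [Hg²⁺] = 0.053 M.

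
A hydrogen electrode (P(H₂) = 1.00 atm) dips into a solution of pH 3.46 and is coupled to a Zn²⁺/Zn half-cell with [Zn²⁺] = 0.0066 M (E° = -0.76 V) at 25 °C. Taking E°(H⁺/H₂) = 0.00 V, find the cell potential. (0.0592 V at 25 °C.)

0.62 V

The hydrogen couple is the cathode, so E°_cell = 0.76 V; n = 2.
[H⁺] = 10^(−3.46) = 3.5 × 10^-4 M, and Q = [Zn²⁺]·P(H₂) / [H⁺]^2 = 5.49 × 10^4.
E = E° − (0.0592/2) log Q = 0.76 − (0.0592/2)(4.740) = 0.620 V.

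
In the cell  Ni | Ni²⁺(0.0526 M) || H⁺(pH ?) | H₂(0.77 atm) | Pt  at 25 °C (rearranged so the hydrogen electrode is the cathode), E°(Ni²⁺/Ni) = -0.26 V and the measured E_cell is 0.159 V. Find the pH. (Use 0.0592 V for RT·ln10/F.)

E°_cell = 0.26 V and n = 2.
log Q = n(E° − E)/0.0592 = 2×(0.26 − 0.159)/0.0592 = 3.412.
With Q = [Ni²⁺]·P(H₂) / [H⁺]^2, solving for [H⁺] gives log[H⁺] = -2.402, so pH = 2.40.

pH = 2.40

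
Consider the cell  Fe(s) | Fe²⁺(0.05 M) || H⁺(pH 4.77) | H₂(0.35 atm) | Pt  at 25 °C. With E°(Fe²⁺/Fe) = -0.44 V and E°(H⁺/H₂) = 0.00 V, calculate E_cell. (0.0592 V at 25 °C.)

0.21 V

The hydrogen couple is the cathode, so E°_cell = 0.44 V; n = 2.
[H⁺] = 10^(−4.77) = 1.7 × 10^-5 M, and Q = [Fe²⁺]·P(H₂) / [H⁺]^2 = 6.07 × 10^7.
E = E° − (0.0592/2) log Q = 0.44 − (0.0592/2)(7.783) = 0.210 V.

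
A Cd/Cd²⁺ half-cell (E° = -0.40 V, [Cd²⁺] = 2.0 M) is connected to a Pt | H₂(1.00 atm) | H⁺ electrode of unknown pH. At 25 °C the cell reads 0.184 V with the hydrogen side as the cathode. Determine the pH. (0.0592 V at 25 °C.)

E°_cell = 0.40 V and n = 2.
log Q = n(E° − E)/0.0592 = 2×(0.40 − 0.184)/0.0592 = 7.297.
With Q = [Cd²⁺]·P(H₂) / [H⁺]^2, solving for [H⁺] gives log[H⁺] = -3.498, so pH = 3.50.

pH = 3.50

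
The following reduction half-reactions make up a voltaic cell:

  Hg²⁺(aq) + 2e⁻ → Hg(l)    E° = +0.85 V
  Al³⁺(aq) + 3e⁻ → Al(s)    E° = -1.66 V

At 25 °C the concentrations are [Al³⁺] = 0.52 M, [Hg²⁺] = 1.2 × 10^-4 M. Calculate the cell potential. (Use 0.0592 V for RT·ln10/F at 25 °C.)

2.40 V

The Hg²⁺/Hg couple has the higher reduction potential and acts as the cathode, so E°_cell = +0.85 − (-1.66) = 2.51 V.
Balancing electrons gives n = 6; the reaction quotient is Q = [Al³⁺]^2/[Hg²⁺]^3 = 1.56 × 10^11.
At 25 °C, E = E° − (0.0592/n) log Q = 2.51 − (0.0592/6)(11.194) = 2.510 − 0.110 = 2.400 V.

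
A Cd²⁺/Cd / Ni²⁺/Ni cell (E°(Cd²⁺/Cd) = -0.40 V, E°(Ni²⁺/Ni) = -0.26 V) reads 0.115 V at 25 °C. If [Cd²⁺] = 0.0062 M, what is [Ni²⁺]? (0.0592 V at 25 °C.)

8.9 × 10^-4 M

From the Nernst equation, log Q = n(E° − E)/0.0592 = 2(0.14 − 0.115)/0.0592 = 0.845, so Q = 6.99.
With Q = [Cd²⁺]/[Ni²⁺] and the known concentrations, [Ni²⁺] in the denominator gives [Ni²⁺] = 8.9 × 10^-4 M.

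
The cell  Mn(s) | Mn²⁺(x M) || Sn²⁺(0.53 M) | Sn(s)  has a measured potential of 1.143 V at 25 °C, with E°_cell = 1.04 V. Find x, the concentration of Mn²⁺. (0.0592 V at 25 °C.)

From the Nernst equation, log Q = n(E° − E)/0.0592 = 2(1.04 − 1.143)/0.0592 = -3.480, so Q = 3.31 × 10^-4.
With Q = [Mn²⁺]/[Sn²⁺] and the known concentrations, [Mn²⁺] in the numerator gives [Mn²⁺] = 1.8 × 10^-4 M.

1.8 × 10^-4 M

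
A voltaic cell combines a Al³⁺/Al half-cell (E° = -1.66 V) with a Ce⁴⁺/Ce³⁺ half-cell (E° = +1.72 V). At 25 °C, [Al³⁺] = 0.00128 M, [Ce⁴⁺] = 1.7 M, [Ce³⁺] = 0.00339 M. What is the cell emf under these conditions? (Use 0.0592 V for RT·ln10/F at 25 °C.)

3.60 V

The Ce⁴⁺/Ce³⁺ couple has the higher reduction potential and acts as the cathode, so E°_cell = +1.72 − (-1.66) = 3.38 V.
Balancing electrons gives n = 3; the reaction quotient is Q = [Al³⁺]·[Ce³⁺]^3/[Ce⁴⁺]^3 = 1.01 × 10^-11.
At 25 °C, E = E° − (0.0592/n) log Q = 3.38 − (0.0592/3)(-10.994) = 3.380 + 0.217 = 3.597 V.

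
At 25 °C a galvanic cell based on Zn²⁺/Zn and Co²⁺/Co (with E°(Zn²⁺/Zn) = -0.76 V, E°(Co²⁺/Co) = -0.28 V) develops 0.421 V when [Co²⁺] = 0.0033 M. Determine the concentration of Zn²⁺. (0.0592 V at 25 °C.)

From the Nernst equation, log Q = n(E° − E)/0.0592 = 2(0.48 − 0.421)/0.0592 = 1.993, so Q = 98.5.
With Q = [Zn²⁺]/[Co²⁺] and the known concentrations, [Zn²⁺] in the numerator gives [Zn²⁺] = 0.32 M.

0.32 M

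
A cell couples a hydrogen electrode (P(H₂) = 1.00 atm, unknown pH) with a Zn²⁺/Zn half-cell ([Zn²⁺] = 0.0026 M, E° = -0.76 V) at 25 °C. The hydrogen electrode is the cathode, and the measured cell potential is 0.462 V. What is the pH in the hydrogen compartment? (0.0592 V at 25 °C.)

E°_cell = 0.76 V and n = 2.
log Q = n(E° − E)/0.0592 = 2×(0.76 − 0.462)/0.0592 = 10.068.
With Q = [Zn²⁺]·P(H₂) / [H⁺]^2, solving for [H⁺] gives log[H⁺] = -6.326, so pH = 6.33.

pH = 6.33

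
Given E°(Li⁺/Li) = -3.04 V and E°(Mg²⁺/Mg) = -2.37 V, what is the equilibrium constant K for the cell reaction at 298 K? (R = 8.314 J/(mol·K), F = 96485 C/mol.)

4.6 × 10^22

E°_cell = -2.37 − (-3.04) = 0.67 V, with n = 2 electrons transferred.
At equilibrium E = 0, so the Nernst equation gives ln K = nFE°/RT = (2)(96485)(0.67)/((8.314)(298)) = 52.18.
K = e^52.18 = 4.6 × 10^22.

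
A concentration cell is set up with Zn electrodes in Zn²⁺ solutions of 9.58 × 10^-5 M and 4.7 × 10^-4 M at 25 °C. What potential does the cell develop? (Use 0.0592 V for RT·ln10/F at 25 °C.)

0.020 V

Both half-cells are Zn²⁺/Zn, so E°_cell = 0. The concentrated side is the cathode; the cell reaction moves Zn²⁺ from high to low concentration with n = 2.
Q = [Zn²⁺]_dilute/[Zn²⁺]_conc = 9.58 × 10^-5/4.7 × 10^-4 = 0.204.
E = 0 − (0.0592/2) log Q = −(0.0592/2)(-0.691) = 0.0205 V.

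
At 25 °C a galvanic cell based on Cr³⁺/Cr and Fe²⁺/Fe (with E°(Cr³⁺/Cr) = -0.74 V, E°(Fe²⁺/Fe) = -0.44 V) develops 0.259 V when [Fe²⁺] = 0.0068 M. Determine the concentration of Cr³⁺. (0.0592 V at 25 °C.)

0.067 M

From the Nernst equation, log Q = n(E° − E)/0.0592 = 6(0.30 − 0.259)/0.0592 = 4.155, so Q = 1.43 × 10^4.
With Q = [Cr³⁺]^2/[Fe²⁺]^3 and the known concentrations, [Cr³⁺]^2 in the numerator gives [Cr³⁺] = 0.067 M.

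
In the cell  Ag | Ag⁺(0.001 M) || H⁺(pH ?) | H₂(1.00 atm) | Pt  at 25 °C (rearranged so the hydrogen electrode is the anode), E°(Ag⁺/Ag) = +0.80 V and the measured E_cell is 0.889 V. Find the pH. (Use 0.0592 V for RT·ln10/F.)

pH = 4.50

E°_cell = 0.80 V and n = 2.
log Q = n(E° − E)/0.0592 = 2×(0.80 − 0.889)/0.0592 = -3.007.
With Q = [H⁺]^2 / ([Ag⁺]^2·P(H₂)), solving for [H⁺] gives log[H⁺] = -4.503, so pH = 4.50.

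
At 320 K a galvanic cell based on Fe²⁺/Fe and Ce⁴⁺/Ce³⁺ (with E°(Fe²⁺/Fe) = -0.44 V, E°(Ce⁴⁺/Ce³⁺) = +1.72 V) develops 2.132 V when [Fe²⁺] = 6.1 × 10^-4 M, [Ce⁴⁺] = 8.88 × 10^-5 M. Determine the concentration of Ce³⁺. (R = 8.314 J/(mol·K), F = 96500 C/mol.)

0.0099 M

From the Nernst equation, ln Q = nF(E° − E)/RT = 2×96500×(2.16 − 2.132)/(8.314×320) = 2.031, so Q = 7.62.
With Q = [Fe²⁺]·[Ce³⁺]^2/[Ce⁴⁺]^2 and the known concentrations, [Ce³⁺]^2 in the numerator gives [Ce³⁺] = 0.0099 M.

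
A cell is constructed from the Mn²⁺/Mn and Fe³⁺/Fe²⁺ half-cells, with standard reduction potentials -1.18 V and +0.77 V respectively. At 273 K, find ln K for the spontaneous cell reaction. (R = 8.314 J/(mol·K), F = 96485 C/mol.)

ln K = 165.8

E°_cell = +0.77 − (-1.18) = 1.95 V, with n = 2 electrons transferred.
At equilibrium E = 0, so the Nernst equation gives ln K = nFE°/RT = (2)(96485)(1.95)/((8.314)(273)) = 165.79.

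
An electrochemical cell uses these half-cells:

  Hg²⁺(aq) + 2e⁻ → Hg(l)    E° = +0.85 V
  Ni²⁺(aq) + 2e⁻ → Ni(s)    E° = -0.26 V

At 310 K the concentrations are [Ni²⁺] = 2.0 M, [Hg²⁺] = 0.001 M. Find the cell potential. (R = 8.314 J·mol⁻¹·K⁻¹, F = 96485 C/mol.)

The Hg²⁺/Hg couple has the higher reduction potential and acts as the cathode, so E°_cell = +0.85 − (-0.26) = 1.11 V.
Balancing electrons gives n = 2; the reaction quotient is Q = [Ni²⁺]/[Hg²⁺] = 2000.
E = E° − (RT/nF) ln Q = 1.11 − (8.314×310)/(2×96485) × (7.601) = 1.110 − 0.102 = 1.008 V.

1.01 V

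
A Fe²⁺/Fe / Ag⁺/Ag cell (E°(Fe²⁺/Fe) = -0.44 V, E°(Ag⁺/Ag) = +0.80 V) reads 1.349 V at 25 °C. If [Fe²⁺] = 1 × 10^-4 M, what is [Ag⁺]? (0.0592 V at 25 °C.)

0.69 M

From the Nernst equation, log Q = n(E° − E)/0.0592 = 2(1.24 − 1.349)/0.0592 = -3.682, so Q = 2.08 × 10^-4.
With Q = [Fe²⁺]/[Ag⁺]^2 and the known concentrations, [Ag⁺]^2 in the denominator gives [Ag⁺] = 0.69 M.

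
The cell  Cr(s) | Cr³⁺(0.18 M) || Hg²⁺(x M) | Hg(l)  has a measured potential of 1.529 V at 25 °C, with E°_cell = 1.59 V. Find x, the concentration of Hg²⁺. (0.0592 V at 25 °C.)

0.0028 M

From the Nernst equation, log Q = n(E° − E)/0.0592 = 6(1.59 − 1.529)/0.0592 = 6.182, so Q = 1.52 × 10^6.
With Q = [Cr³⁺]^2/[Hg²⁺]^3 and the known concentrations, [Hg²⁺]^3 in the denominator gives [Hg²⁺] = 0.0028 M.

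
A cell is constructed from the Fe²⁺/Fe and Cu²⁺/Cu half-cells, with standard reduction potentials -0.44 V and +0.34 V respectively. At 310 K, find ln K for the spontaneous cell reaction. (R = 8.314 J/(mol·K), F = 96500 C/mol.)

ln K = 58.4

E°_cell = +0.34 − (-0.44) = 0.78 V, with n = 2 electrons transferred.
At equilibrium E = 0, so the Nernst equation gives ln K = nFE°/RT = (2)(96500)(0.78)/((8.314)(310)) = 58.41.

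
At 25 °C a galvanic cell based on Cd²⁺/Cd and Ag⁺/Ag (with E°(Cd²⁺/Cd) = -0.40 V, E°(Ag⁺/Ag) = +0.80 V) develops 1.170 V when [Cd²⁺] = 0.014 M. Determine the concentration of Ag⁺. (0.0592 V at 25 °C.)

0.037 M

From the Nernst equation, log Q = n(E° − E)/0.0592 = 2(1.20 − 1.170)/0.0592 = 1.014, so Q = 10.3.
With Q = [Cd²⁺]/[Ag⁺]^2 and the known concentrations, [Ag⁺]^2 in the denominator gives [Ag⁺] = 0.037 M.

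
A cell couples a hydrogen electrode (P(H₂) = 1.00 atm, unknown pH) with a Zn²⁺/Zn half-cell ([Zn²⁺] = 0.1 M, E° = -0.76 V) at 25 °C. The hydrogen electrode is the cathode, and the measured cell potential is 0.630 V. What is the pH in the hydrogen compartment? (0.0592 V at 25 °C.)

E°_cell = 0.76 V and n = 2.
log Q = n(E° − E)/0.0592 = 2×(0.76 − 0.630)/0.0592 = 4.392.
With Q = [Zn²⁺]·P(H₂) / [H⁺]^2, solving for [H⁺] gives log[H⁺] = -2.696, so pH = 2.70.

pH = 2.70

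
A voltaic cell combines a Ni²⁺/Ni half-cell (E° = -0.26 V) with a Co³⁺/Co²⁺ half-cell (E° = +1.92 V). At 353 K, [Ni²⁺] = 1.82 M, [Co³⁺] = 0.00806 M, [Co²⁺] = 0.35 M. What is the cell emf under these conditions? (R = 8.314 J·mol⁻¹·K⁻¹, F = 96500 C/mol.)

The Co³⁺/Co²⁺ couple has the higher reduction potential and acts as the cathode, so E°_cell = +1.92 − (-0.26) = 2.18 V.
Balancing electrons gives n = 2; the reaction quotient is Q = [Ni²⁺]·[Co²⁺]^2/[Co³⁺]^2 = 3430.
E = E° − (RT/nF) ln Q = 2.18 − (8.314×353)/(2×96500) × (8.141) = 2.180 − 0.124 = 2.056 V.

2.06 V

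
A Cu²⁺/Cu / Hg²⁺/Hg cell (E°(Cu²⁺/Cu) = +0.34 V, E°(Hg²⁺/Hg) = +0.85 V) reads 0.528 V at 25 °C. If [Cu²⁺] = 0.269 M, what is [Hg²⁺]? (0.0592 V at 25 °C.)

From the Nernst equation, log Q = n(E° − E)/0.0592 = 2(0.51 − 0.528)/0.0592 = -0.608, so Q = 0.247.
With Q = [Cu²⁺]/[Hg²⁺] and the known concentrations, [Hg²⁺] in the denominator gives [Hg²⁺] = 1.1 M.

1.1 M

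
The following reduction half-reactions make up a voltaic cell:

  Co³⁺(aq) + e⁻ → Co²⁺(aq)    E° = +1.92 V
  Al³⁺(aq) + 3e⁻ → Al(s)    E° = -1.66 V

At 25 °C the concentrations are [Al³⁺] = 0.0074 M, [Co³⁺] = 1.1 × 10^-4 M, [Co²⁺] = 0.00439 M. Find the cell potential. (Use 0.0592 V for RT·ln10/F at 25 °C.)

The Co³⁺/Co²⁺ couple has the higher reduction potential and acts as the cathode, so E°_cell = +1.92 − (-1.66) = 3.58 V.
Balancing electrons gives n = 3; the reaction quotient is Q = [Al³⁺]·[Co²⁺]^3/[Co³⁺]^3 = 470.
At 25 °C, E = E° − (0.0592/n) log Q = 3.58 − (0.0592/3)(2.672) = 3.580 − 0.053 = 3.527 V.

3.53 V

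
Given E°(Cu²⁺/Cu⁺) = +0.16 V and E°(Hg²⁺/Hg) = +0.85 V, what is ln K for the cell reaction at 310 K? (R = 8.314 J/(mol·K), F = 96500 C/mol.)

E°_cell = +0.85 − (+0.16) = 0.69 V, with n = 2 electrons transferred.
At equilibrium E = 0, so the Nernst equation gives ln K = nFE°/RT = (2)(96500)(0.69)/((8.314)(310)) = 51.67.

ln K = 51.7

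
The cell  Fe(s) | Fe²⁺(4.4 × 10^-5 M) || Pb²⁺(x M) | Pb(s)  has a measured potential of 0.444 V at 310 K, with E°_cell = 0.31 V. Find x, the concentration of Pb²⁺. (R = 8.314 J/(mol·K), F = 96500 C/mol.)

1.0 M

From the Nernst equation, ln Q = nF(E° − E)/RT = 2×96500×(0.31 − 0.444)/(8.314×310) = -10.034, so Q = 4.39 × 10^-5.
With Q = [Fe²⁺]/[Pb²⁺] and the known concentrations, [Pb²⁺] in the denominator gives [Pb²⁺] = 1.0 M.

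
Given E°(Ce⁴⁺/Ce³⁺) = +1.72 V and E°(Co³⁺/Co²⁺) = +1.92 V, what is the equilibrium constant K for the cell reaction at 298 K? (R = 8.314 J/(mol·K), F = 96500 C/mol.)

2400

E°_cell = +1.92 − (+1.72) = 0.20 V, with n = 1 electron transferred.
At equilibrium E = 0, so the Nernst equation gives ln K = nFE°/RT = (1)(96500)(0.20)/((8.314)(298)) = 7.79.
K = e^7.79 = 2400.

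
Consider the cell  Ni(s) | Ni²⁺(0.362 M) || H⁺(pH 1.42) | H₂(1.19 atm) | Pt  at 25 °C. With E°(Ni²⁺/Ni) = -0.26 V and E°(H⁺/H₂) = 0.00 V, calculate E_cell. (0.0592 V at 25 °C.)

The hydrogen couple is the cathode, so E°_cell = 0.26 V; n = 2.
[H⁺] = 10^(−1.42) = 0.038 M, and Q = [Ni²⁺]·P(H₂) / [H⁺]^2 = 298.
E = E° − (0.0592/2) log Q = 0.26 − (0.0592/2)(2.474) = 0.187 V.

0.19 V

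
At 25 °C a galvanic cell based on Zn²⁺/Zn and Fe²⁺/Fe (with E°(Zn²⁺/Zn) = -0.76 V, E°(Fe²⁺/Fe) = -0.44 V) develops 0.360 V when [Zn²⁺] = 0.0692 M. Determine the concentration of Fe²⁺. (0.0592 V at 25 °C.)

From the Nernst equation, log Q = n(E° − E)/0.0592 = 2(0.32 − 0.360)/0.0592 = -1.351, so Q = 0.0445.
With Q = [Zn²⁺]/[Fe²⁺] and the known concentrations, [Fe²⁺] in the denominator gives [Fe²⁺] = 1.6 M.

1.6 M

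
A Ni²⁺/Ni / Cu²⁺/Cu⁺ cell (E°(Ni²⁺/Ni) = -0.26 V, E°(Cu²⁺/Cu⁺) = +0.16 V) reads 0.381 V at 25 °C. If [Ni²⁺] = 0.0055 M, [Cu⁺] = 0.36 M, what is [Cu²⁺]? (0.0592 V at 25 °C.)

0.0059 M

From the Nernst equation, log Q = n(E° − E)/0.0592 = 2(0.42 − 0.381)/0.0592 = 1.318, so Q = 20.8.
With Q = [Ni²⁺]·[Cu⁺]^2/[Cu²⁺]^2 and the known concentrations, [Cu²⁺]^2 in the denominator gives [Cu²⁺] = 0.0059 M.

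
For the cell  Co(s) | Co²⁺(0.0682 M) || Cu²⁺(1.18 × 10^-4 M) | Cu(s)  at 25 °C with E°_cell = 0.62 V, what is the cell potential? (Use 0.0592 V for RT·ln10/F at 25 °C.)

0.538 V

Balancing electrons gives n = 2; the reaction quotient is Q = [Co²⁺]/[Cu²⁺] = 578.
At 25 °C, E = E° − (0.0592/n) log Q = 0.62 − (0.0592/2)(2.762) = 0.620 − 0.082 = 0.538 V.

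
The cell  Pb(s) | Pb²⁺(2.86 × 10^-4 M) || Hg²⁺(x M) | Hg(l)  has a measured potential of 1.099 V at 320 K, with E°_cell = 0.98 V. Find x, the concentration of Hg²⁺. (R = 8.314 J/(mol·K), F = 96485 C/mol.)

From the Nernst equation, ln Q = nF(E° − E)/RT = 2×96485×(0.98 − 1.099)/(8.314×320) = -8.631, so Q = 1.78 × 10^-4.
With Q = [Pb²⁺]/[Hg²⁺] and the known concentrations, [Hg²⁺] in the denominator gives [Hg²⁺] = 1.6 M.

1.6 M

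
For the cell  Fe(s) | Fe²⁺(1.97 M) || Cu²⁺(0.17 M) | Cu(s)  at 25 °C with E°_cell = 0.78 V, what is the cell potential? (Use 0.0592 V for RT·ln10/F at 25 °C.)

0.749 V

Balancing electrons gives n = 2; the reaction quotient is Q = [Fe²⁺]/[Cu²⁺] = 11.6.
At 25 °C, E = E° − (0.0592/n) log Q = 0.78 − (0.0592/2)(1.064) = 0.780 − 0.031 = 0.749 V.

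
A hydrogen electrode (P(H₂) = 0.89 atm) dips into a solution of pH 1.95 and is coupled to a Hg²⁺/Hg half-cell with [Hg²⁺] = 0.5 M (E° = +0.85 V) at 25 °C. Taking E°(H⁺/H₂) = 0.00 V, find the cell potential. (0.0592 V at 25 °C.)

0.96 V

The Hg²⁺/Hg couple is the cathode, so E°_cell = 0.85 V; n = 2.
[H⁺] = 10^(−1.95) = 0.011 M, and Q = [H⁺]^2 / ([Hg²⁺]·P(H₂)) = 2.83 × 10^-4.
E = E° − (0.0592/2) log Q = 0.85 − (0.0592/2)(-3.548) = 0.955 V.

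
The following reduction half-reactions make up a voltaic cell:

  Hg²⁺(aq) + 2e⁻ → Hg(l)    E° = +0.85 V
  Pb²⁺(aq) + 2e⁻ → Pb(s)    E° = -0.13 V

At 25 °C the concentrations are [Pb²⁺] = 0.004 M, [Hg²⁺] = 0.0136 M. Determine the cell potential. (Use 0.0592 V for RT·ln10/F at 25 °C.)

0.996 V

The Hg²⁺/Hg couple has the higher reduction potential and acts as the cathode, so E°_cell = +0.85 − (-0.13) = 0.98 V.
Balancing electrons gives n = 2; the reaction quotient is Q = [Pb²⁺]/[Hg²⁺] = 0.294.
At 25 °C, E = E° − (0.0592/n) log Q = 0.98 − (0.0592/2)(-0.531) = 0.980 + 0.016 = 0.996 V.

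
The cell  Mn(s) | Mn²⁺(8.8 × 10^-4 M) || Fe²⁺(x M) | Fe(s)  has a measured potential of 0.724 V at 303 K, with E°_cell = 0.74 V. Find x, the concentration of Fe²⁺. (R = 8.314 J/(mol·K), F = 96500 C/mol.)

2.6 × 10^-4 M

From the Nernst equation, ln Q = nF(E° − E)/RT = 2×96500×(0.74 − 0.724)/(8.314×303) = 1.226, so Q = 3.41.
With Q = [Mn²⁺]/[Fe²⁺] and the known concentrations, [Fe²⁺] in the denominator gives [Fe²⁺] = 2.6 × 10^-4 M.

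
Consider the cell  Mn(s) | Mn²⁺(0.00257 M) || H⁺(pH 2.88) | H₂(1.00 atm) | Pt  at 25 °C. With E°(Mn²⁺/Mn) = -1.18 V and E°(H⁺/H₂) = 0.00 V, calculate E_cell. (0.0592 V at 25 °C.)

1.09 V

The hydrogen couple is the cathode, so E°_cell = 1.18 V; n = 2.
[H⁺] = 10^(−2.88) = 0.0013 M, and Q = [Mn²⁺]·P(H₂) / [H⁺]^2 = 1480.
E = E° − (0.0592/2) log Q = 1.18 − (0.0592/2)(3.170) = 1.086 V.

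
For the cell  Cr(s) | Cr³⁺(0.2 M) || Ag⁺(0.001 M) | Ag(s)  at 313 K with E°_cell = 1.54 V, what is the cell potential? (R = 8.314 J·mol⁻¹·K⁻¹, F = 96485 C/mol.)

Balancing electrons gives n = 3; the reaction quotient is Q = [Cr³⁺]/[Ag⁺]^3 = 2 × 10^8.
E = E° − (RT/nF) ln Q = 1.54 − (8.314×313)/(3×96485) × (19.114) = 1.540 − 0.172 = 1.368 V.

1.37 V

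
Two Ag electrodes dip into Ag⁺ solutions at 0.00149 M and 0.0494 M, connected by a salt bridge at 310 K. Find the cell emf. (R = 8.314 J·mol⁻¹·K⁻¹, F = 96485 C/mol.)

0.094 V

Both half-cells are Ag⁺/Ag, so E°_cell = 0. The concentrated side is the cathode; the cell reaction moves Ag⁺ from high to low concentration with n = 1.
Q = [Ag⁺]_dilute/[Ag⁺]_conc = 0.00149/0.0494 = 0.0302.
E = 0 − (RT/nF) ln Q = −((8.314×310)/(1×96485))(-3.501) = 0.0935 V.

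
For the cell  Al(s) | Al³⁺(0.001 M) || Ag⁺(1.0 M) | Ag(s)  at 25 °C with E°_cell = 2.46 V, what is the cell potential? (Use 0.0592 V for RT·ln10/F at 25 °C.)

2.52 V

Balancing electrons gives n = 3; the reaction quotient is Q = [Al³⁺]/[Ag⁺]^3 = 0.00100.
At 25 °C, E = E° − (0.0592/n) log Q = 2.46 − (0.0592/3)(-3.000) = 2.460 + 0.059 = 2.519 V.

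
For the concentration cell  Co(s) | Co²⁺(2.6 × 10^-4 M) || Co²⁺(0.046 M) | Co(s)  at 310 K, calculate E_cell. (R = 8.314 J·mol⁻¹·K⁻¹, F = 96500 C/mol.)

0.069 V

Both half-cells are Co²⁺/Co, so E°_cell = 0. The concentrated side is the cathode; the cell reaction moves Co²⁺ from high to low concentration with n = 2.
Q = [Co²⁺]_dilute/[Co²⁺]_conc = 2.6 × 10^-4/0.046 = 0.00565.
E = 0 − (RT/nF) ln Q = −((8.314×310)/(2×96500))(-5.176) = 0.0691 V.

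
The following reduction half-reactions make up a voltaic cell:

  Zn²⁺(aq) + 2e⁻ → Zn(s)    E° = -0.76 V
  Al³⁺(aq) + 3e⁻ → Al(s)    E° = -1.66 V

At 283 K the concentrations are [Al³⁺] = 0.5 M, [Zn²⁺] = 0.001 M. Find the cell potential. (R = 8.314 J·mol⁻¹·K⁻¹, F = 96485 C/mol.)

0.821 V

The Zn²⁺/Zn couple has the higher reduction potential and acts as the cathode, so E°_cell = -0.76 − (-1.66) = 0.90 V.
Balancing electrons gives n = 6; the reaction quotient is Q = [Al³⁺]^2/[Zn²⁺]^3 = 2.5 × 10^8.
E = E° − (RT/nF) ln Q = 0.90 − (8.314×283)/(6×96485) × (19.337) = 0.900 − 0.079 = 0.821 V.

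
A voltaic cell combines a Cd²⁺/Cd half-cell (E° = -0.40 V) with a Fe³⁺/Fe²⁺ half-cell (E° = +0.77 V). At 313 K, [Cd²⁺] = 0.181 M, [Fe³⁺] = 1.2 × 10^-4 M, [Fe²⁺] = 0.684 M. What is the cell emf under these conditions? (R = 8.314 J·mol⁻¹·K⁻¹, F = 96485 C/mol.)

0.960 V

The Fe³⁺/Fe²⁺ couple has the higher reduction potential and acts as the cathode, so E°_cell = +0.77 − (-0.40) = 1.17 V.
Balancing electrons gives n = 2; the reaction quotient is Q = [Cd²⁺]·[Fe²⁺]^2/[Fe³⁺]^2 = 5.88 × 10^6.
E = E° − (RT/nF) ln Q = 1.17 − (8.314×313)/(2×96485) × (15.587) = 1.170 − 0.210 = 0.960 V.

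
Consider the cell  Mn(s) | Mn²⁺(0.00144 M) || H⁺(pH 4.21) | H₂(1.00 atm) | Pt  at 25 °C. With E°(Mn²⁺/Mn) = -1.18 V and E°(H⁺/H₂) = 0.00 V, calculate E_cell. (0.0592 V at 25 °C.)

The hydrogen couple is the cathode, so E°_cell = 1.18 V; n = 2.
[H⁺] = 10^(−4.21) = 6.2 × 10^-5 M, and Q = [Mn²⁺]·P(H₂) / [H⁺]^2 = 3.79 × 10^5.
E = E° − (0.0592/2) log Q = 1.18 − (0.0592/2)(5.578) = 1.015 V.

1.01 V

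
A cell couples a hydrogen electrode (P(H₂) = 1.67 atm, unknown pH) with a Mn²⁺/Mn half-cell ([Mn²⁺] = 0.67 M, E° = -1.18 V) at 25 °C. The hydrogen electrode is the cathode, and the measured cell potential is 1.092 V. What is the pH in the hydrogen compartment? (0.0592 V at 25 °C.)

pH = 1.46

E°_cell = 1.18 V and n = 2.
log Q = n(E° − E)/0.0592 = 2×(1.18 − 1.092)/0.0592 = 2.973.
With Q = [Mn²⁺]·P(H₂) / [H⁺]^2, solving for [H⁺] gives log[H⁺] = -1.462, so pH = 1.46.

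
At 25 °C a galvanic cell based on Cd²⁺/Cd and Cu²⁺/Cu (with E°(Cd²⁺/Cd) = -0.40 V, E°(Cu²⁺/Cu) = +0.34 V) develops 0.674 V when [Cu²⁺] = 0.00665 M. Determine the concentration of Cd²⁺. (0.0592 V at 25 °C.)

From the Nernst equation, log Q = n(E° − E)/0.0592 = 2(0.74 − 0.674)/0.0592 = 2.230, so Q = 170.
With Q = [Cd²⁺]/[Cu²⁺] and the known concentrations, [Cd²⁺] in the numerator gives [Cd²⁺] = 1.1 M.

1.1 M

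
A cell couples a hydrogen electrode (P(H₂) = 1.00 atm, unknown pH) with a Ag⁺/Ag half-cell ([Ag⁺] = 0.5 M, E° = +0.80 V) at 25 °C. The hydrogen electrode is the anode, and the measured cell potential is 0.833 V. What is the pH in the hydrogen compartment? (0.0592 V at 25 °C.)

E°_cell = 0.80 V and n = 2.
log Q = n(E° − E)/0.0592 = 2×(0.80 − 0.833)/0.0592 = -1.115.
With Q = [H⁺]^2 / ([Ag⁺]^2·P(H₂)), solving for [H⁺] gives log[H⁺] = -0.858, so pH = 0.86.

pH = 0.86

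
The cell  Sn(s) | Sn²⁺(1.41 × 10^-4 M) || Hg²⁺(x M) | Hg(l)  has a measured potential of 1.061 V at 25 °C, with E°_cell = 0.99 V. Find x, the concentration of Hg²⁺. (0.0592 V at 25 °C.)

0.035 M

From the Nernst equation, log Q = n(E° − E)/0.0592 = 2(0.99 − 1.061)/0.0592 = -2.399, so Q = 0.00399.
With Q = [Sn²⁺]/[Hg²⁺] and the known concentrations, [Hg²⁺] in the denominator gives [Hg²⁺] = 0.035 M.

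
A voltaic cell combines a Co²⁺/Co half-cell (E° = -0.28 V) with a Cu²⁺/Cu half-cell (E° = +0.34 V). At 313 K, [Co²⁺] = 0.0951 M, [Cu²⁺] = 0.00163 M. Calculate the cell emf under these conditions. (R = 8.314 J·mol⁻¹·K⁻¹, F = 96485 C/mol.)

The Cu²⁺/Cu couple has the higher reduction potential and acts as the cathode, so E°_cell = +0.34 − (-0.28) = 0.62 V.
Balancing electrons gives n = 2; the reaction quotient is Q = [Co²⁺]/[Cu²⁺] = 58.3.
E = E° − (RT/nF) ln Q = 0.62 − (8.314×313)/(2×96485) × (4.066) = 0.620 − 0.055 = 0.565 V.

0.565 V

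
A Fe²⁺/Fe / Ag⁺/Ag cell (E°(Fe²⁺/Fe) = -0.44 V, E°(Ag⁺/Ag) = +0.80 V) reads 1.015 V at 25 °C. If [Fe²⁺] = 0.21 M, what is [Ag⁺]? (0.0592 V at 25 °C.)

7.3 × 10^-5 M

From the Nernst equation, log Q = n(E° − E)/0.0592 = 2(1.24 − 1.015)/0.0592 = 7.601, so Q = 3.99 × 10^7.
With Q = [Fe²⁺]/[Ag⁺]^2 and the known concentrations, [Ag⁺]^2 in the denominator gives [Ag⁺] = 7.3 × 10^-5 M.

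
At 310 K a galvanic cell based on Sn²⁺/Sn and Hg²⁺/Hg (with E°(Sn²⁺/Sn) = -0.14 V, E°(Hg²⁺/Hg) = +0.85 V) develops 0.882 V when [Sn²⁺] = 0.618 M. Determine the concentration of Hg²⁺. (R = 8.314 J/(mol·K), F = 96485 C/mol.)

From the Nernst equation, ln Q = nF(E° − E)/RT = 2×96485×(0.99 − 0.882)/(8.314×310) = 8.086, so Q = 3250.
With Q = [Sn²⁺]/[Hg²⁺] and the known concentrations, [Hg²⁺] in the denominator gives [Hg²⁺] = 1.9 × 10^-4 M.

1.9 × 10^-4 M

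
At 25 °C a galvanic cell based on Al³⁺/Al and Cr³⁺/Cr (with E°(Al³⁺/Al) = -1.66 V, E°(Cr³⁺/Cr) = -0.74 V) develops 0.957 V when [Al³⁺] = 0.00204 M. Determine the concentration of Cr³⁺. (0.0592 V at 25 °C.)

0.15 M

From the Nernst equation, log Q = n(E° − E)/0.0592 = 3(0.92 − 0.957)/0.0592 = -1.875, so Q = 0.0133.
With Q = [Al³⁺]/[Cr³⁺] and the known concentrations, [Cr³⁺] in the denominator gives [Cr³⁺] = 0.15 M.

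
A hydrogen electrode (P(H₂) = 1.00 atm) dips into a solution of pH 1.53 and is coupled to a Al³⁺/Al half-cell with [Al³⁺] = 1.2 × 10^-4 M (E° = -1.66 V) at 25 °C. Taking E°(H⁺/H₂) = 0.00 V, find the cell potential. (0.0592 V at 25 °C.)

1.65 V

The hydrogen couple is the cathode, so E°_cell = 1.66 V; n = 6.
[H⁺] = 10^(−1.53) = 0.030 M, and Q = [Al³⁺]^2·P(H₂)^3 / [H⁺]^6 = 21.8.
E = E° − (0.0592/6) log Q = 1.66 − (0.0592/6)(1.338) = 1.647 V.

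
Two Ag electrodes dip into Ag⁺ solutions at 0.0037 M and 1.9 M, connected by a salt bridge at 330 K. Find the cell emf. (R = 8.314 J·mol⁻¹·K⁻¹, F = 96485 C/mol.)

Both half-cells are Ag⁺/Ag, so E°_cell = 0. The concentrated side is the cathode; the cell reaction moves Ag⁺ from high to low concentration with n = 1.
Q = [Ag⁺]_dilute/[Ag⁺]_conc = 0.0037/1.9 = 0.00195.
E = 0 − (RT/nF) ln Q = −((8.314×330)/(1×96485))(-6.241) = 0.1775 V.

0.18 V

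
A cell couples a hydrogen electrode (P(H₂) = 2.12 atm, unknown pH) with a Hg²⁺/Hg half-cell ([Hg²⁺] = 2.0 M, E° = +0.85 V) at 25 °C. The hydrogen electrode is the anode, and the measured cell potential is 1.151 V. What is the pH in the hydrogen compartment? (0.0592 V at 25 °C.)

E°_cell = 0.85 V and n = 2.
log Q = n(E° − E)/0.0592 = 2×(0.85 − 1.151)/0.0592 = -10.169.
With Q = [H⁺]^2 / ([Hg²⁺]·P(H₂)), solving for [H⁺] gives log[H⁺] = -4.771, so pH = 4.77.

pH = 4.77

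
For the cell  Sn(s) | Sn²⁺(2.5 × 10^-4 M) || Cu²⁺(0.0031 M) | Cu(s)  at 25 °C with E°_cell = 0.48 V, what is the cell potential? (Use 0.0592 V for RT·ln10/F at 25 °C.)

Balancing electrons gives n = 2; the reaction quotient is Q = [Sn²⁺]/[Cu²⁺] = 0.0806.
At 25 °C, E = E° − (0.0592/n) log Q = 0.48 − (0.0592/2)(-1.093) = 0.480 + 0.032 = 0.512 V.

0.512 V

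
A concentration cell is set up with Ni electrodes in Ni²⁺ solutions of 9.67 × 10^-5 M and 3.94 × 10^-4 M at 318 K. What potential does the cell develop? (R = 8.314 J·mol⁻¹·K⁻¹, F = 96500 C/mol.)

Both half-cells are Ni²⁺/Ni, so E°_cell = 0. The concentrated side is the cathode; the cell reaction moves Ni²⁺ from high to low concentration with n = 2.
Q = [Ni²⁺]_dilute/[Ni²⁺]_conc = 9.67 × 10^-5/3.94 × 10^-4 = 0.245.
E = 0 − (RT/nF) ln Q = −((8.314×318)/(2×96500))(-1.405) = 0.0192 V.

0.019 V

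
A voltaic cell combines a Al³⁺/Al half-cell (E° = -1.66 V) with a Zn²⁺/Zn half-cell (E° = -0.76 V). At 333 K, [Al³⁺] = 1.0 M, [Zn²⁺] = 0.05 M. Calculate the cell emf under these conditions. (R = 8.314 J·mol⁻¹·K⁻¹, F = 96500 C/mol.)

0.857 V

The Zn²⁺/Zn couple has the higher reduction potential and acts as the cathode, so E°_cell = -0.76 − (-1.66) = 0.90 V.
Balancing electrons gives n = 6; the reaction quotient is Q = [Al³⁺]^2/[Zn²⁺]^3 = 8000.
E = E° − (RT/nF) ln Q = 0.90 − (8.314×333)/(6×96500) × (8.987) = 0.900 − 0.043 = 0.857 V.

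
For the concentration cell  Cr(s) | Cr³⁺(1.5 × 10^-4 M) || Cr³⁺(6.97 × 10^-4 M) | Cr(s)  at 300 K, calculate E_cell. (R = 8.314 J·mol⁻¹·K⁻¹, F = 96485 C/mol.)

0.013 V

Both half-cells are Cr³⁺/Cr, so E°_cell = 0. The concentrated side is the cathode; the cell reaction moves Cr³⁺ from high to low concentration with n = 3.
Q = [Cr³⁺]_dilute/[Cr³⁺]_conc = 1.5 × 10^-4/6.97 × 10^-4 = 0.215.
E = 0 − (RT/nF) ln Q = −((8.314×300)/(3×96485))(-1.536) = 0.0132 V.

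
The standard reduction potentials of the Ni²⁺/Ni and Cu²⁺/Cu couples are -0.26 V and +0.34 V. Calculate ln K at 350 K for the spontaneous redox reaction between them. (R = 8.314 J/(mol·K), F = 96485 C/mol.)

E°_cell = +0.34 − (-0.26) = 0.60 V, with n = 2 electrons transferred.
At equilibrium E = 0, so the Nernst equation gives ln K = nFE°/RT = (2)(96485)(0.60)/((8.314)(350)) = 39.79.

ln K = 39.8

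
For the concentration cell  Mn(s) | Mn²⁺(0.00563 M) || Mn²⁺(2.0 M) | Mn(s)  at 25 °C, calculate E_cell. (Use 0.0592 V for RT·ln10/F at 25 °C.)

0.076 V

Both half-cells are Mn²⁺/Mn, so E°_cell = 0. The concentrated side is the cathode; the cell reaction moves Mn²⁺ from high to low concentration with n = 2.
Q = [Mn²⁺]_dilute/[Mn²⁺]_conc = 0.00563/2.0 = 0.00281.
E = 0 − (0.0592/2) log Q = −(0.0592/2)(-2.551) = 0.0755 V.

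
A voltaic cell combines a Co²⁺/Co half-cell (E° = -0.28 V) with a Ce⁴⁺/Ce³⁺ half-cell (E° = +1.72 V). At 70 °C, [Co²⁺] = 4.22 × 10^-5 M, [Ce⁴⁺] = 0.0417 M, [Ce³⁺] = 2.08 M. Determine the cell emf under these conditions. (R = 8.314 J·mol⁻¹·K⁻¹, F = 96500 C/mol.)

The Ce⁴⁺/Ce³⁺ couple has the higher reduction potential and acts as the cathode, so E°_cell = +1.72 − (-0.28) = 2.00 V.
Balancing electrons gives n = 2; the reaction quotient is Q = [Co²⁺]·[Ce³⁺]^2/[Ce⁴⁺]^2 = 0.105.
E = E° − (RT/nF) ln Q = 2.00 − (8.314×343)/(2×96500) × (-2.254) = 2.000 + 0.033 = 2.033 V.

2.03 V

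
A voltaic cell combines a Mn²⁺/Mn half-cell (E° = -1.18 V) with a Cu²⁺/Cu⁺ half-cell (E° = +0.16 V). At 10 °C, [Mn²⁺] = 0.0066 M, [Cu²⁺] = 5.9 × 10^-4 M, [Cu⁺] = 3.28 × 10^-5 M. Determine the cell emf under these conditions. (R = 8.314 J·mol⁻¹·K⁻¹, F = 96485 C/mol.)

The Cu²⁺/Cu⁺ couple has the higher reduction potential and acts as the cathode, so E°_cell = +0.16 − (-1.18) = 1.34 V.
Balancing electrons gives n = 2; the reaction quotient is Q = [Mn²⁺]·[Cu⁺]^2/[Cu²⁺]^2 = 2.04 × 10^-5.
E = E° − (RT/nF) ln Q = 1.34 − (8.314×283)/(2×96485) × (-10.800) = 1.340 + 0.132 = 1.472 V.

1.47 V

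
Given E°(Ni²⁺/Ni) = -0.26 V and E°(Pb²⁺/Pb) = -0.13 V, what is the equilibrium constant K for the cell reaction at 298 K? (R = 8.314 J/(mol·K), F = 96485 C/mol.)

E°_cell = -0.13 − (-0.26) = 0.13 V, with n = 2 electrons transferred.
At equilibrium E = 0, so the Nernst equation gives ln K = nFE°/RT = (2)(96485)(0.13)/((8.314)(298)) = 10.13.
K = e^10.13 = 2.5 × 10^4.

2.5 × 10^4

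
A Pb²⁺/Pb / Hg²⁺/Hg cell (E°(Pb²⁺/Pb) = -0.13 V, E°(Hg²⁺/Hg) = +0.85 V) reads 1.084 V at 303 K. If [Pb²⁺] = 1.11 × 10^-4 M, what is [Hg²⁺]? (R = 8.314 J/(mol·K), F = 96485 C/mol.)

0.32 M

From the Nernst equation, ln Q = nF(E° − E)/RT = 2×96485×(0.98 − 1.084)/(8.314×303) = -7.967, so Q = 3.47 × 10^-4.
With Q = [Pb²⁺]/[Hg²⁺] and the known concentrations, [Hg²⁺] in the denominator gives [Hg²⁺] = 0.32 M.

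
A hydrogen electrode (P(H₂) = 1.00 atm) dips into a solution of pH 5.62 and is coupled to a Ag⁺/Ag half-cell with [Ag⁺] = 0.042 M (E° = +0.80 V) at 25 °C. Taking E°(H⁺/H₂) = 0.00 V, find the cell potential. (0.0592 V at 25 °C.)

1.05 V

The Ag⁺/Ag couple is the cathode, so E°_cell = 0.80 V; n = 2.
[H⁺] = 10^(−5.62) = 2.4 × 10^-6 M, and Q = [H⁺]^2 / ([Ag⁺]^2·P(H₂)) = 3.26 × 10^-9.
E = E° − (0.0592/2) log Q = 0.80 − (0.0592/2)(-8.486) = 1.051 V.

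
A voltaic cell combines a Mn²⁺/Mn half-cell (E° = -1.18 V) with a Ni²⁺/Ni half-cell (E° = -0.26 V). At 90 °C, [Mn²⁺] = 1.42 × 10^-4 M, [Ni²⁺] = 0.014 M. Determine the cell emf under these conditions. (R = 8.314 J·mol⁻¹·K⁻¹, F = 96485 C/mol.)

The Ni²⁺/Ni couple has the higher reduction potential and acts as the cathode, so E°_cell = -0.26 − (-1.18) = 0.92 V.
Balancing electrons gives n = 2; the reaction quotient is Q = [Mn²⁺]/[Ni²⁺] = 0.0101.
E = E° − (RT/nF) ln Q = 0.92 − (8.314×363)/(2×96485) × (-4.591) = 0.920 + 0.072 = 0.992 V.

0.992 V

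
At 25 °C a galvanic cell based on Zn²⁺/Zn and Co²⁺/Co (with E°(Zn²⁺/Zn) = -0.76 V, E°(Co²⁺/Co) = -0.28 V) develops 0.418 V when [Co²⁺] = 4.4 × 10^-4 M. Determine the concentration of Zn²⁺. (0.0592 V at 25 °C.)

From the Nernst equation, log Q = n(E° − E)/0.0592 = 2(0.48 − 0.418)/0.0592 = 2.095, so Q = 124.
With Q = [Zn²⁺]/[Co²⁺] and the known concentrations, [Zn²⁺] in the numerator gives [Zn²⁺] = 0.055 M.

0.055 M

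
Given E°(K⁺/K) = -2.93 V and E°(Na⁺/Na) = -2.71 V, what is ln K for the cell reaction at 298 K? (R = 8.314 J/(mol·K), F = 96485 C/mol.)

ln K = 8.6

E°_cell = -2.71 − (-2.93) = 0.22 V, with n = 1 electron transferred.
At equilibrium E = 0, so the Nernst equation gives ln K = nFE°/RT = (1)(96485)(0.22)/((8.314)(298)) = 8.57.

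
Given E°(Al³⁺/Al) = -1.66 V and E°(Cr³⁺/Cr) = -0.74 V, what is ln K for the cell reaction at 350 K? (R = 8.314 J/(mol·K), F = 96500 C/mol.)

E°_cell = -0.74 − (-1.66) = 0.92 V, with n = 3 electrons transferred.
At equilibrium E = 0, so the Nernst equation gives ln K = nFE°/RT = (3)(96500)(0.92)/((8.314)(350)) = 91.53.

ln K = 91.5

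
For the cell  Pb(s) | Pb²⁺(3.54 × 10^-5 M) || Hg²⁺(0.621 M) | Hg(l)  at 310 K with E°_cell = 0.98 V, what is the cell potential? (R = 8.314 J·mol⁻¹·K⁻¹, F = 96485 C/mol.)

1.11 V

Balancing electrons gives n = 2; the reaction quotient is Q = [Pb²⁺]/[Hg²⁺] = 5.7 × 10^-5.
E = E° − (RT/nF) ln Q = 0.98 − (8.314×310)/(2×96485) × (-9.772) = 0.980 + 0.131 = 1.111 V.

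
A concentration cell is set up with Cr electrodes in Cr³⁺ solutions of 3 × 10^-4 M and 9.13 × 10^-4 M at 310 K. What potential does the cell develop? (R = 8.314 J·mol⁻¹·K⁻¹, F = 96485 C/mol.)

Both half-cells are Cr³⁺/Cr, so E°_cell = 0. The concentrated side is the cathode; the cell reaction moves Cr³⁺ from high to low concentration with n = 3.
Q = [Cr³⁺]_dilute/[Cr³⁺]_conc = 3 × 10^-4/9.13 × 10^-4 = 0.329.
E = 0 − (RT/nF) ln Q = −((8.314×310)/(3×96485))(-1.113) = 0.0099 V.

0.010 V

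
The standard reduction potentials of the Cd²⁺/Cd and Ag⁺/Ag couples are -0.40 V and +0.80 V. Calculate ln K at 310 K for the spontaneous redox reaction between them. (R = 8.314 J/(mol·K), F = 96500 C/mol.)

ln K = 89.9

E°_cell = +0.80 − (-0.40) = 1.20 V, with n = 2 electrons transferred.
At equilibrium E = 0, so the Nernst equation gives ln K = nFE°/RT = (2)(96500)(1.20)/((8.314)(310)) = 89.86.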